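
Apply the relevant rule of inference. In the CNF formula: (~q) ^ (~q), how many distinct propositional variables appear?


Identify each variable that appears in the formula.
Variables found: q
Count = 1

1


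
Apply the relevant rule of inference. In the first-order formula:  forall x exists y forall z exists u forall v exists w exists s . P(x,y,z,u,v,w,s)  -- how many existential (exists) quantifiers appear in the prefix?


Quantifier prefix: forall x exists y forall z exists u forall v exists w exists s
Mark each quantifier type:
  U E U E U E E
Universal count = 3, Existential count = 4
Asked for existential (exists) quantifiers: 4

4


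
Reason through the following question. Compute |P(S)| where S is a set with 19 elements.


The power set of a set with n elements has 2^n elements.
|P(S)| = 2^19 = 524288

524288


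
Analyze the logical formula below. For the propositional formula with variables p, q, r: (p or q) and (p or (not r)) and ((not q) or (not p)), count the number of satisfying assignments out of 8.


Evaluate all 8 assignments for p, q, r:
p=0, q=0, r=0: 0
p=0, q=0, r=1: 0
p=0, q=1, r=0: 1
p=0, q=1, r=1: 0
p=1, q=0, r=0: 1
p=1, q=0, r=1: 1
p=1, q=1, r=0: 0
p=1, q=1, r=1: 0
Satisfying count = 3

3


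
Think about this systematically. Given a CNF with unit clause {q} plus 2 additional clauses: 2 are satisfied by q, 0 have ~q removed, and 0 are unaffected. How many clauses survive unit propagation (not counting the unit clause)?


Satisfied (removed): 2
Shortened (remain): 0
Unchanged (remain): 0
Remaining = 0 + 0 = 0

0


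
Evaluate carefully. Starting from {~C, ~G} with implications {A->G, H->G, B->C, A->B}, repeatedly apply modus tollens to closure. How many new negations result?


Initial negated facts: {~C, ~G}
Apply modus tollens to closure:
  ~G and A->G  =>  ~A
  ~G and H->G  =>  ~H
  ~C and B->C  =>  ~B
Final negated: {~A, ~B, ~C, ~G, ~H}
New negations: {~A, ~B, ~H}
Count = 3

3


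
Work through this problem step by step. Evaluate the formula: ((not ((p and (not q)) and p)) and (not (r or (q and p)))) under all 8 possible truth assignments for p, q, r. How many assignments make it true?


Check all 8 assignments:
p=0, q=0, r=0: 1
p=0, q=0, r=1: 0
p=0, q=1, r=0: 1
p=0, q=1, r=1: 0
p=1, q=0, r=0: 0
p=1, q=0, r=1: 0
p=1, q=1, r=0: 0
p=1, q=1, r=1: 0
Count of True = 2

2


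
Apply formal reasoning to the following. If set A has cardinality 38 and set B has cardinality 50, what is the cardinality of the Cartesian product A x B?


The Cartesian product A x B contains all ordered pairs (a, b).
|A x B| = |A| * |B| = 38 * 50 = 1900

1900


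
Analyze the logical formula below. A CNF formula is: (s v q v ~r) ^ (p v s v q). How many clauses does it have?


A CNF formula is a conjunction of clauses.
Clauses are separated by ^.
Counting the conjuncts: 2 clauses.

2


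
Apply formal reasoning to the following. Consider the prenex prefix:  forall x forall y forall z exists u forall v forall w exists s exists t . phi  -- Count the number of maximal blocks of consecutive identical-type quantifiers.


Quantifier-type sequence: A A A E A A E E  (A=forall, E=exists)
Group into maximal same-type runs:
  Ax3 | Ex1 | Ax2 | Ex2
Number of blocks = 4

4


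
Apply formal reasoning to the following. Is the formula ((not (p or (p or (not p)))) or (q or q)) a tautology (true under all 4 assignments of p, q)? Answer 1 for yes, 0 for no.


Check all 4 assignments:
p=0, q=0: 0
p=0, q=1: 1
p=1, q=0: 0
p=1, q=1: 1
Satisfying count = 2/4.
Tautology iff count = 4: no.

0


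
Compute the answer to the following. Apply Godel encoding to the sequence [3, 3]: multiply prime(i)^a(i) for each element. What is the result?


Encode each element as an exponent of the corresponding prime:
  2^3 = 8
  3^3 = 27
Product = 8 * 27 = 216

216


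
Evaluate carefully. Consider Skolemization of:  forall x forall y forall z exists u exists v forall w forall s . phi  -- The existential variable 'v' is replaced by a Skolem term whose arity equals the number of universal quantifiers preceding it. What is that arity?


Quantifier prefix: forall x forall y forall z exists u exists v forall w forall s
'v' is existentially quantified at position 5.
Universal variables preceding it: x, y, z
Skolem function arity = 3

3


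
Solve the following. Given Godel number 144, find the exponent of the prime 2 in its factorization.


Factorize 144 by dividing by 2 repeatedly.
Division steps: 2 divides 144 exactly 4 time(s).
Exponent of 2 = 4

4


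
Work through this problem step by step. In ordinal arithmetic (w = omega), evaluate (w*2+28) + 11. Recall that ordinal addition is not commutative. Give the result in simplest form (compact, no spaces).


Compute (w*2+28) + 11.
Ordinal + is associative but NOT commutative; for finite n>0, n + w = w but w + n stays w+n.
By associativity: (w*2+28) + 11 = w*2 + (28+11) = w*2+39.
Result = w*2+39

w*2+39


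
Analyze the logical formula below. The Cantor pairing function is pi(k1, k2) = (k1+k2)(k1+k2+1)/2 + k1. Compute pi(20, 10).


k1 + k2 = 30
(k1+k2)(k1+k2+1)/2 = 30 * 31 / 2 = 465
pi = 465 + 20 = 485

485


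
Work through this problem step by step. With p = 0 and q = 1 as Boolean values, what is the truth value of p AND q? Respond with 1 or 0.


p = 0, q = 1
Operation: p AND q
Evaluate: 0 AND 1 = 0

0


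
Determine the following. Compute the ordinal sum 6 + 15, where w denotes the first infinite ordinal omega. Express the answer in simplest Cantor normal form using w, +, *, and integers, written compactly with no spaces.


Compute 6 + 15.
Ordinal + is associative but NOT commutative; for finite n>0, n + w = w but w + n stays w+n.
Both operands finite; ordinal + agrees with natural +: 6 + 15 = 21.
Result = 21

21


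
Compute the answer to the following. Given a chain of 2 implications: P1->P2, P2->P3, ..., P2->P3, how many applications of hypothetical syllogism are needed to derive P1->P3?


With 2 implications in a chain connecting 3 propositions:
P1->P2, P2->P3, ..., P2->P3
Steps needed = (number of implications) - 1 = 2 - 1 = 1

1


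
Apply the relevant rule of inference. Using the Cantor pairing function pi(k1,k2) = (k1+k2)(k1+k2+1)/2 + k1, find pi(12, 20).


k1 + k2 = 32
(k1+k2)(k1+k2+1)/2 = 32 * 33 / 2 = 528
pi = 528 + 12 = 540

540


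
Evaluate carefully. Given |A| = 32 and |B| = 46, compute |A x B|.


The Cartesian product A x B contains all ordered pairs (a, b).
|A x B| = |A| * |B| = 32 * 46 = 1472

1472


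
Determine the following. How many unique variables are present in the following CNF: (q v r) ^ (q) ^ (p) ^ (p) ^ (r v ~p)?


Identify each variable that appears in the formula.
Variables found: p, q, r
Count = 3

3


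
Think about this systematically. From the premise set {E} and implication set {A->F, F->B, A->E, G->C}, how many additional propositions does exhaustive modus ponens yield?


Initial facts: {E}
Apply modus ponens to closure:
  (no implication fires)
Final known: {E}
New propositions: {(none)}
Count = 0

0


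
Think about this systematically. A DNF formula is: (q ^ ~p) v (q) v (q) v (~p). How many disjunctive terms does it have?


A DNF formula is a disjunction of terms (conjunctions).
Terms are separated by v.
Counting the disjuncts: 4 terms.

4


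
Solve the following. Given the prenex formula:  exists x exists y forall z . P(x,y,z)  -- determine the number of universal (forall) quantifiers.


Quantifier prefix: exists x exists y forall z
Mark each quantifier type:
  E E U
Universal count = 1, Existential count = 2
Asked for universal (forall) quantifiers: 1

1


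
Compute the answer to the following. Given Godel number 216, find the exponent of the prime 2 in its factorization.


Factorize 216 by dividing by 2 repeatedly.
Division steps: 2 divides 216 exactly 3 time(s).
Exponent of 2 = 3

3


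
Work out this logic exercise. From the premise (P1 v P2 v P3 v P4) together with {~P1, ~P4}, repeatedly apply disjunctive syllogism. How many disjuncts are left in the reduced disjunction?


Original disjuncts (4): P1, P2, P3, P4
Negated (eliminate): ~P1, ~P4
Remaining disjuncts: P2, P3
Count = 4 - 2 = 2

2


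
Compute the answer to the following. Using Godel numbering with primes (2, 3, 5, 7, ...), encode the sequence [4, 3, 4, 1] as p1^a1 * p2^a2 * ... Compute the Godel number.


Encode each element as an exponent of the corresponding prime:
  2^4 = 16
  3^3 = 27
  5^4 = 625
  7^1 = 7
Product = 16 * 27 * 625 * 7 = 1890000

1890000


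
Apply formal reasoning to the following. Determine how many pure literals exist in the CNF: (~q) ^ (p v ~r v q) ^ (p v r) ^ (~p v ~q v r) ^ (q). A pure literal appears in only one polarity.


Check each variable for pure literal status:
p: mixed (not pure)
q: mixed (not pure)
r: mixed (not pure)
Pure literal count = 0

0


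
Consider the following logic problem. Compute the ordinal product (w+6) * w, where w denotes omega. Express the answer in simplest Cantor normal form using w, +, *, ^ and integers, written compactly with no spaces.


Compute (w+6) * w.
Ordinal * is associative and left-distributive over +, but NOT commutative; for finite n>1, n*w = w but w*n stays w*n.
(w+6) * w = sup{(w+6)*k : k<w} = sup{w*k+6} = w^2 (the +6 tail is absorbed in the limit).
Result = w^2

w^2


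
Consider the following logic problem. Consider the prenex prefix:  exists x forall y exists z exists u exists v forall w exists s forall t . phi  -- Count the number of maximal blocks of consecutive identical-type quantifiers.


Quantifier-type sequence: E A E E E A E A  (A=forall, E=exists)
Group into maximal same-type runs:
  Ex1 | Ax1 | Ex3 | Ax1 | Ex1 | Ax1
Number of blocks = 6

6


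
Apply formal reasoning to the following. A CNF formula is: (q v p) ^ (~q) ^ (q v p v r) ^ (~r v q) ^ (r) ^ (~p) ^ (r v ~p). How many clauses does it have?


A CNF formula is a conjunction of clauses.
Clauses are separated by ^.
Counting the conjuncts: 7 clauses.

7


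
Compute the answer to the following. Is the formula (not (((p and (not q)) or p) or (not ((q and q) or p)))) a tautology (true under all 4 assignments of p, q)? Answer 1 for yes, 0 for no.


Check all 4 assignments:
p=0, q=0: 0
p=0, q=1: 1
p=1, q=0: 0
p=1, q=1: 0
Satisfying count = 1/4.
Tautology iff count = 4: no.

0


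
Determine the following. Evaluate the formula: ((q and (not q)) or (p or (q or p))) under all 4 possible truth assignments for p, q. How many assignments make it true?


Check all 4 assignments:
p=0, q=0: 0
p=0, q=1: 1
p=1, q=0: 1
p=1, q=1: 1
Count of True = 3

3


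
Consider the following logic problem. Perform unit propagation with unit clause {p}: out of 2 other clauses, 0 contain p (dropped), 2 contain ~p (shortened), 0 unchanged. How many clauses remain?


Satisfied (removed): 0
Shortened (remain): 2
Unchanged (remain): 0
Remaining = 2 + 0 = 2

2


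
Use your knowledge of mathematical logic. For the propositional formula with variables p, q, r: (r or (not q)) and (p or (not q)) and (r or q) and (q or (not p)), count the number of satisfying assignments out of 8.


Evaluate all 8 assignments for p, q, r:
p=0, q=0, r=0: 0
p=0, q=0, r=1: 1
p=0, q=1, r=0: 0
p=0, q=1, r=1: 0
p=1, q=0, r=0: 0
p=1, q=0, r=1: 0
p=1, q=1, r=0: 0
p=1, q=1, r=1: 1
Satisfying count = 2

2


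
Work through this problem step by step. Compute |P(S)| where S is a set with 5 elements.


The power set of a set with n elements has 2^n elements.
|P(S)| = 2^5 = 32

32


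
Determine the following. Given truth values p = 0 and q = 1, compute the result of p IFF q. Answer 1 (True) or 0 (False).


p = 0, q = 1
Operation: p IFF q
Evaluate: 0 IFF 1 = 0

0


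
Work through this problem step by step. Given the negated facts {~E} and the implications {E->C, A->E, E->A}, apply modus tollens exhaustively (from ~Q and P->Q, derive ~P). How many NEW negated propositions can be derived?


Initial negated facts: {~E}
Apply modus tollens to closure:
  ~E and A->E  =>  ~A
Final negated: {~A, ~E}
New negations: {~A}
Count = 1

1


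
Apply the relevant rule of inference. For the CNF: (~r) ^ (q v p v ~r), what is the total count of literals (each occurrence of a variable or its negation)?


Counting literals in each clause:
Clause 1: 1 literal(s)
Clause 2: 3 literal(s)
Total = 4

4


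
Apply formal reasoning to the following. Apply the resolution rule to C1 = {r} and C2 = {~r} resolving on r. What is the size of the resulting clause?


Remove r from C1 and ~r from C2.
C1 remainder: {}
C2 remainder: {}
Union (resolvent): {} (empty clause)
Resolvent has 0 literal(s).

0


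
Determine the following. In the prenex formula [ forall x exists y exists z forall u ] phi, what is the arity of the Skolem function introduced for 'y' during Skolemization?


Quantifier prefix: forall x exists y exists z forall u
'y' is existentially quantified at position 2.
Universal variables preceding it: x
Skolem function arity = 1

1


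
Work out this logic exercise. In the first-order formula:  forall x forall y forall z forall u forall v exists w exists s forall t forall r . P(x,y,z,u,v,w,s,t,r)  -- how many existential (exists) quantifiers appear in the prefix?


Quantifier prefix: forall x forall y forall z forall u forall v exists w exists s forall t forall r
Mark each quantifier type:
  U U U U U E E U U
Universal count = 7, Existential count = 2
Asked for existential (exists) quantifiers: 2

2


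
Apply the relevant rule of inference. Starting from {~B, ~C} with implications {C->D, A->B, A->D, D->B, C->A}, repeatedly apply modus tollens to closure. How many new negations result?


Initial negated facts: {~B, ~C}
Apply modus tollens to closure:
  ~B and A->B  =>  ~A
  ~B and D->B  =>  ~D
Final negated: {~A, ~B, ~C, ~D}
New negations: {~A, ~D}
Count = 2

2


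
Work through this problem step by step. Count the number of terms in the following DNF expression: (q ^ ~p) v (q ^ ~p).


A DNF formula is a disjunction of terms (conjunctions).
Terms are separated by v.
Counting the disjuncts: 2 terms.

2


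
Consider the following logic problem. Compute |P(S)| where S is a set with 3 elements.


The power set of a set with n elements has 2^n elements.
|P(S)| = 2^3 = 8

8


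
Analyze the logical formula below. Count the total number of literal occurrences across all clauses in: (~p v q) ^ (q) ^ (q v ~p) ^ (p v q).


Counting literals in each clause:
Clause 1: 2 literal(s)
Clause 2: 1 literal(s)
Clause 3: 2 literal(s)
Clause 4: 2 literal(s)
Total = 7

7


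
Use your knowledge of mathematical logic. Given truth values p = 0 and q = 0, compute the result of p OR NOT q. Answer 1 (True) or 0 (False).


p = 0, q = 0
Operation: p OR NOT q
Evaluate: 0 OR NOT 0 = 1

1


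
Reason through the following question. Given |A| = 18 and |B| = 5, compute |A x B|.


The Cartesian product A x B contains all ordered pairs (a, b).
|A x B| = |A| * |B| = 18 * 5 = 90

90


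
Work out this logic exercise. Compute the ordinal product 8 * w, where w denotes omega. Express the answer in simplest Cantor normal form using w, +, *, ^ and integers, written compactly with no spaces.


Compute 8 * w.
Ordinal * is associative and left-distributive over +, but NOT commutative; for finite n>1, n*w = w but w*n stays w*n.
For finite n>0, n * w = sup{n*k : k<w} = w. So 8 * w = w.
Result = w

w


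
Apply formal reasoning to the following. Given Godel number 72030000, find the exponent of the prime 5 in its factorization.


Factorize 72030000 by dividing by 5 repeatedly.
Division steps: 5 divides 72030000 exactly 4 time(s).
Exponent of 5 = 4

4


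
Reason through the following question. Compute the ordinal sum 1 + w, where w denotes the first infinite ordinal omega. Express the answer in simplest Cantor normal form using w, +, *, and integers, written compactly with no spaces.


Compute 1 + w.
Ordinal + is associative but NOT commutative; for finite n>0, n + w = w but w + n stays w+n.
Any finite left addend is absorbed by w on the right: 1 + w = w.
Result = w

w


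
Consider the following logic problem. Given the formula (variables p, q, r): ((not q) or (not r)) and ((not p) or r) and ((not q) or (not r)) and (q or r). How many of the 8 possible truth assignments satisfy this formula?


Evaluate all 8 assignments for p, q, r:
p=0, q=0, r=0: 0
p=0, q=0, r=1: 1
p=0, q=1, r=0: 1
p=0, q=1, r=1: 0
p=1, q=0, r=0: 0
p=1, q=0, r=1: 1
p=1, q=1, r=0: 0
p=1, q=1, r=1: 0
Satisfying count = 3

3


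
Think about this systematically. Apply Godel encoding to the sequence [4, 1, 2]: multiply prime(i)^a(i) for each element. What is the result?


Encode each element as an exponent of the corresponding prime:
  2^4 = 16
  3^1 = 3
  5^2 = 25
Product = 16 * 3 * 25 = 1200

1200


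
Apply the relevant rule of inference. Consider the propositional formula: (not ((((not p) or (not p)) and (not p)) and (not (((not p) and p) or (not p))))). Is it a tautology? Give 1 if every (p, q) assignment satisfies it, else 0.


Check all 4 assignments:
p=0, q=0: 1
p=0, q=1: 1
p=1, q=0: 1
p=1, q=1: 1
Satisfying count = 4/4.
Tautology iff count = 4: yes.

1


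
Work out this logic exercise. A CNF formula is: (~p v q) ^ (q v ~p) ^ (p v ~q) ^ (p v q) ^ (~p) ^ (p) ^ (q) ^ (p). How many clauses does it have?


A CNF formula is a conjunction of clauses.
Clauses are separated by ^.
Counting the conjuncts: 8 clauses.

8


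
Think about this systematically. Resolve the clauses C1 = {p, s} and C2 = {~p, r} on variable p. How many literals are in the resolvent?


Remove p from C1 and ~p from C2.
C1 remainder: {s}
C2 remainder: {r}
Union (resolvent): {r, s}
Resolvent has 2 literal(s).

2


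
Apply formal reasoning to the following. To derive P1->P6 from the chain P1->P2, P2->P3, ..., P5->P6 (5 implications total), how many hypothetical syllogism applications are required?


With 5 implications in a chain connecting 6 propositions:
P1->P2, P2->P3, ..., P5->P6
Steps needed = (number of implications) - 1 = 5 - 1 = 4

4


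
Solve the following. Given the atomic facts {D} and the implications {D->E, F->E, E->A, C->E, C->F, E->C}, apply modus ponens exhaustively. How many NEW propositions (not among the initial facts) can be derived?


Initial facts: {D}
Apply modus ponens to closure:
  D and D->E  =>  E
  E and E->A  =>  A
  E and E->C  =>  C
  C and C->F  =>  F
Final known: {A, C, D, E, F}
New propositions: {A, C, E, F}
Count = 4

4


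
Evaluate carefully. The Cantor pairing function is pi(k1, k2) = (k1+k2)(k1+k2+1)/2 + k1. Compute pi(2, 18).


k1 + k2 = 20
(k1+k2)(k1+k2+1)/2 = 20 * 21 / 2 = 210
pi = 210 + 2 = 212

212


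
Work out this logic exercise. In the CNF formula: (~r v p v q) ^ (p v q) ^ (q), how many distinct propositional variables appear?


Identify each variable that appears in the formula.
Variables found: p, q, r
Count = 3

3


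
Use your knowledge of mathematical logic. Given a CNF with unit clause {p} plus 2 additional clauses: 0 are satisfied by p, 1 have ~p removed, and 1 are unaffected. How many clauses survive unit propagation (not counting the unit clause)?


Satisfied (removed): 0
Shortened (remain): 1
Unchanged (remain): 1
Remaining = 1 + 1 = 2

2


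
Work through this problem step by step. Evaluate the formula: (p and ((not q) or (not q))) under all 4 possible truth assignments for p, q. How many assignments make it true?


Check all 4 assignments:
p=0, q=0: 0
p=0, q=1: 0
p=1, q=0: 1
p=1, q=1: 0
Count of True = 1

1


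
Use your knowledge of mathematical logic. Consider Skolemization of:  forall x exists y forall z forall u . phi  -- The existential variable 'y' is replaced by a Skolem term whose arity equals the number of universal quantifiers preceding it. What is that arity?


Quantifier prefix: forall x exists y forall z forall u
'y' is existentially quantified at position 2.
Universal variables preceding it: x
Skolem function arity = 1

1


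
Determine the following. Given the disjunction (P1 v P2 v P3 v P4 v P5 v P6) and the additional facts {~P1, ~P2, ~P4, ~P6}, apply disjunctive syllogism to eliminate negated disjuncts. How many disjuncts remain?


Original disjuncts (6): P1, P2, P3, P4, P5, P6
Negated (eliminate): ~P1, ~P2, ~P4, ~P6
Remaining disjuncts: P3, P5
Count = 6 - 4 = 2

2


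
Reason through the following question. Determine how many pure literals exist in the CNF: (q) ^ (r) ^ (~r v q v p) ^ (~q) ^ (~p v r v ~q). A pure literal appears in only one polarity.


Check each variable for pure literal status:
p: mixed (not pure)
q: mixed (not pure)
r: mixed (not pure)
Pure literal count = 0

0


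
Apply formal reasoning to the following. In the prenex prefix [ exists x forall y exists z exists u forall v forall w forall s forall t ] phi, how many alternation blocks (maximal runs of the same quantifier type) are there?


Quantifier-type sequence: E A E E A A A A  (A=forall, E=exists)
Group into maximal same-type runs:
  Ex1 | Ax1 | Ex2 | Ax4
Number of blocks = 4

4


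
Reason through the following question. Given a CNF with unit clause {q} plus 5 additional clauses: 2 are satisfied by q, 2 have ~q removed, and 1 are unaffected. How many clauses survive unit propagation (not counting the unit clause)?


Satisfied (removed): 2
Shortened (remain): 2
Unchanged (remain): 1
Remaining = 2 + 1 = 3

3


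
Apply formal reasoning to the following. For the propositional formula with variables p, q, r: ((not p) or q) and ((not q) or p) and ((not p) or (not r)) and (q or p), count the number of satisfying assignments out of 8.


Evaluate all 8 assignments for p, q, r:
p=0, q=0, r=0: 0
p=0, q=0, r=1: 0
p=0, q=1, r=0: 0
p=0, q=1, r=1: 0
p=1, q=0, r=0: 0
p=1, q=0, r=1: 0
p=1, q=1, r=0: 1
p=1, q=1, r=1: 0
Satisfying count = 1

1


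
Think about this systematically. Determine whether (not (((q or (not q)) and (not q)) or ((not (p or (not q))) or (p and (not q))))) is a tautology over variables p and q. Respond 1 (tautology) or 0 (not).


Check all 4 assignments:
p=0, q=0: 0
p=0, q=1: 0
p=1, q=0: 0
p=1, q=1: 1
Satisfying count = 1/4.
Tautology iff count = 4: no.

0


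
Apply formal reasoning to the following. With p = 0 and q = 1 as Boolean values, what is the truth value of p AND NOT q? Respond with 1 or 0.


p = 0, q = 1
Operation: p AND NOT q
Evaluate: 0 AND NOT 1 = 0

0


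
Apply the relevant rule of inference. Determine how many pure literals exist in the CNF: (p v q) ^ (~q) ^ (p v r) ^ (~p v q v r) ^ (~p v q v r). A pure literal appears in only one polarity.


Check each variable for pure literal status:
p: mixed (not pure)
q: mixed (not pure)
r: pure positive
Pure literal count = 1

1


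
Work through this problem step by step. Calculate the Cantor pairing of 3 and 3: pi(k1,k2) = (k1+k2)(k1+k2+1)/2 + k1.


k1 + k2 = 6
(k1+k2)(k1+k2+1)/2 = 6 * 7 / 2 = 21
pi = 21 + 3 = 24

24


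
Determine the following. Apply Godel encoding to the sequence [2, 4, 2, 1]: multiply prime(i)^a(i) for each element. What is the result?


Encode each element as an exponent of the corresponding prime:
  2^2 = 4
  3^4 = 81
  5^2 = 25
  7^1 = 7
Product = 4 * 81 * 25 * 7 = 56700

56700


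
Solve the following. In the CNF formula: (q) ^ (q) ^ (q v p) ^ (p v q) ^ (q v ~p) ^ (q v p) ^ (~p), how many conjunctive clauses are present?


A CNF formula is a conjunction of clauses.
Clauses are separated by ^.
Counting the conjuncts: 7 clauses.

7


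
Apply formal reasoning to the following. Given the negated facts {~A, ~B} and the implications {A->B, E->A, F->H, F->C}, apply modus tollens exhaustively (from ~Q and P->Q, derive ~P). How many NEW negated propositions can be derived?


Initial negated facts: {~A, ~B}
Apply modus tollens to closure:
  ~A and E->A  =>  ~E
Final negated: {~A, ~B, ~E}
New negations: {~E}
Count = 1

1


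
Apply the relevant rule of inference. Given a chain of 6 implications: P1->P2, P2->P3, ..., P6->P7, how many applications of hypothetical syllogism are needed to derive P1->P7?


With 6 implications in a chain connecting 7 propositions:
P1->P2, P2->P3, ..., P6->P7
Steps needed = (number of implications) - 1 = 6 - 1 = 5

5


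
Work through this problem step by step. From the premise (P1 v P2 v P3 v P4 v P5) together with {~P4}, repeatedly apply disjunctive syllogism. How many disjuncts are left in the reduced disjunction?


Original disjuncts (5): P1, P2, P3, P4, P5
Negated (eliminate): ~P4
Remaining disjuncts: P1, P2, P3, P5
Count = 5 - 1 = 4

4


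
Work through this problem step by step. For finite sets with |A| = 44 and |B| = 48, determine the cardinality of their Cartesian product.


The Cartesian product A x B contains all ordered pairs (a, b).
|A x B| = |A| * |B| = 44 * 48 = 2112

2112


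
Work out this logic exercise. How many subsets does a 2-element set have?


The power set of a set with n elements has 2^n elements.
|P(S)| = 2^2 = 4

4


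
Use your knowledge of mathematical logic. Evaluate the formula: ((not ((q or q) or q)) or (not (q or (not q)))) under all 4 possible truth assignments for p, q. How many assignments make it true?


Check all 4 assignments:
p=0, q=0: 1
p=0, q=1: 0
p=1, q=0: 1
p=1, q=1: 0
Count of True = 2

2


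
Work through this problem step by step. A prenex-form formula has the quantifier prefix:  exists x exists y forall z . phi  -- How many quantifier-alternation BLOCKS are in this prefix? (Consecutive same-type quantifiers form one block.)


Quantifier-type sequence: E E A  (A=forall, E=exists)
Group into maximal same-type runs:
  Ex2 | Ax1
Number of blocks = 2

2


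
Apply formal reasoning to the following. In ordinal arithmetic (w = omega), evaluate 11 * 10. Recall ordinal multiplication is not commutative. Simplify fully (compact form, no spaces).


Compute 11 * 10.
Ordinal * is associative and left-distributive over +, but NOT commutative; for finite n>1, n*w = w but w*n stays w*n.
Both finite; ordinal * agrees with natural *: 11 * 10 = 110.
Result = 110

110


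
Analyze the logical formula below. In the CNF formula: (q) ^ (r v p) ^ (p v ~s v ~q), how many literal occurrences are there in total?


Counting literals in each clause:
Clause 1: 1 literal(s)
Clause 2: 2 literal(s)
Clause 3: 3 literal(s)
Total = 6

6


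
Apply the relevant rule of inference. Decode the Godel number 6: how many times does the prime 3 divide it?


Factorize 6 by dividing by 3 repeatedly.
Division steps: 3 divides 6 exactly 1 time(s).
Exponent of 3 = 1

1


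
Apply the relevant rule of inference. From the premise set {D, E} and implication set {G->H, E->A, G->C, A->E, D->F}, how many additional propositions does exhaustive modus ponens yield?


Initial facts: {D, E}
Apply modus ponens to closure:
  E and E->A  =>  A
  D and D->F  =>  F
Final known: {A, D, E, F}
New propositions: {A, F}
Count = 2

2


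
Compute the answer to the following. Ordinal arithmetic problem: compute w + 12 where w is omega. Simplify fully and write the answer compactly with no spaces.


Compute w + 12.
Ordinal + is associative but NOT commutative; for finite n>0, n + w = w but w + n stays w+n.
w + 12 is already in normal form (a successor ordinal beyond w).
Result = w+12

w+12


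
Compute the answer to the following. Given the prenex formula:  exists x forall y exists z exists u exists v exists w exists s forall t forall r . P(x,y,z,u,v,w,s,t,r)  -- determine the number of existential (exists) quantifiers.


Quantifier prefix: exists x forall y exists z exists u exists v exists w exists s forall t forall r
Mark each quantifier type:
  E U E E E E E U U
Universal count = 3, Existential count = 6
Asked for existential (exists) quantifiers: 6

6


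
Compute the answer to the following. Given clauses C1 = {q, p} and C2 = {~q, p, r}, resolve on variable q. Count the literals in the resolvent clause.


Remove q from C1 and ~q from C2.
C1 remainder: {p}
C2 remainder: {p, r}
Union (resolvent): {p, r}
Resolvent has 2 literal(s).

2


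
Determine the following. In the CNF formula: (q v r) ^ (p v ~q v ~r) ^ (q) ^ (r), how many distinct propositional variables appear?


Identify each variable that appears in the formula.
Variables found: p, q, r
Count = 3

3


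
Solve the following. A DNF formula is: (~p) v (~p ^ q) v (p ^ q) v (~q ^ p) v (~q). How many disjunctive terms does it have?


A DNF formula is a disjunction of terms (conjunctions).
Terms are separated by v.
Counting the disjuncts: 5 terms.

5


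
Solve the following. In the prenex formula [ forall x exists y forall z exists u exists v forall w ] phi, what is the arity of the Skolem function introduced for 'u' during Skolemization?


Quantifier prefix: forall x exists y forall z exists u exists v forall w
'u' is existentially quantified at position 4.
Universal variables preceding it: x, z
Skolem function arity = 2

2


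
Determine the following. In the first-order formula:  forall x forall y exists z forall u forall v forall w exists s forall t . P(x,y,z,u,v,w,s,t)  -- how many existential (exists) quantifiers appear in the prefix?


Quantifier prefix: forall x forall y exists z forall u forall v forall w exists s forall t
Mark each quantifier type:
  U U E U U U E U
Universal count = 6, Existential count = 2
Asked for existential (exists) quantifiers: 2

2


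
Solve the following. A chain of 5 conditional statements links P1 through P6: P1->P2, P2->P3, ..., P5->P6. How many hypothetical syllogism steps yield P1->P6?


With 5 implications in a chain connecting 6 propositions:
P1->P2, P2->P3, ..., P5->P6
Steps needed = (number of implications) - 1 = 5 - 1 = 4

4


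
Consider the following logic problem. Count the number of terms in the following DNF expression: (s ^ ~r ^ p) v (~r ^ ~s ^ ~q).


A DNF formula is a disjunction of terms (conjunctions).
Terms are separated by v.
Counting the disjuncts: 2 terms.

2


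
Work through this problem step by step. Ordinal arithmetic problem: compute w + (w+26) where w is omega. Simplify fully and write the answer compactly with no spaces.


Compute w + (w+26).
Ordinal + is associative but NOT commutative; for finite n>0, n + w = w but w + n stays w+n.
w + (w+26) = (w+w) + 26 = w*2+26.
Result = w*2+26

w*2+26


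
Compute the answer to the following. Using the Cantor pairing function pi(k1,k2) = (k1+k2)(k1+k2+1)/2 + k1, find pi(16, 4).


k1 + k2 = 20
(k1+k2)(k1+k2+1)/2 = 20 * 21 / 2 = 210
pi = 210 + 16 = 226

226


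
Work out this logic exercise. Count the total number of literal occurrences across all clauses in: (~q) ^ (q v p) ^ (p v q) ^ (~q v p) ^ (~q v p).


Counting literals in each clause:
Clause 1: 1 literal(s)
Clause 2: 2 literal(s)
Clause 3: 2 literal(s)
Clause 4: 2 literal(s)
Clause 5: 2 literal(s)
Total = 9

9


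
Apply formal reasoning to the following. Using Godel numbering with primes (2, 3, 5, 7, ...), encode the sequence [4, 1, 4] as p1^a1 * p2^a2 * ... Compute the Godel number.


Encode each element as an exponent of the corresponding prime:
  2^4 = 16
  3^1 = 3
  5^4 = 625
Product = 16 * 3 * 625 = 30000

30000


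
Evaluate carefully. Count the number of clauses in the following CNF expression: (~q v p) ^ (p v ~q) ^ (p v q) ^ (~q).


A CNF formula is a conjunction of clauses.
Clauses are separated by ^.
Counting the conjuncts: 4 clauses.

4


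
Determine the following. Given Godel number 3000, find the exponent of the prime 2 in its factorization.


Factorize 3000 by dividing by 2 repeatedly.
Division steps: 2 divides 3000 exactly 3 time(s).
Exponent of 2 = 3

3


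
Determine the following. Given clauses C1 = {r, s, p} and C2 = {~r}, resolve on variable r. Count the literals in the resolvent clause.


Remove r from C1 and ~r from C2.
C1 remainder: {s, p}
C2 remainder: {}
Union (resolvent): {p, s}
Resolvent has 2 literal(s).

2


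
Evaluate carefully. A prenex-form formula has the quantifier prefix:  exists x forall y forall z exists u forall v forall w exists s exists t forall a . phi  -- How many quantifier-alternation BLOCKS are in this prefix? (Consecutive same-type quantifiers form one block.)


Quantifier-type sequence: E A A E A A E E A  (A=forall, E=exists)
Group into maximal same-type runs:
  Ex1 | Ax2 | Ex1 | Ax2 | Ex2 | Ax1
Number of blocks = 6

6


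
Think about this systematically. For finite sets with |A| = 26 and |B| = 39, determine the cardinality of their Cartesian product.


The Cartesian product A x B contains all ordered pairs (a, b).
|A x B| = |A| * |B| = 26 * 39 = 1014

1014


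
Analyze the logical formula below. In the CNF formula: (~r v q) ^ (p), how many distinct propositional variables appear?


Identify each variable that appears in the formula.
Variables found: p, q, r
Count = 3

3


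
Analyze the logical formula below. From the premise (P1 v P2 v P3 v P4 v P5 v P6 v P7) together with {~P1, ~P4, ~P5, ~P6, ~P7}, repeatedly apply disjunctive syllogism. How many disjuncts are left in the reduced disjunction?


Original disjuncts (7): P1, P2, P3, P4, P5, P6, P7
Negated (eliminate): ~P1, ~P4, ~P5, ~P6, ~P7
Remaining disjuncts: P2, P3
Count = 7 - 5 = 2

2


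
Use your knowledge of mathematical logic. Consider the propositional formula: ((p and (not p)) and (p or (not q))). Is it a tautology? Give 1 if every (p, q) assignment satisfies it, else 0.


Check all 4 assignments:
p=0, q=0: 0
p=0, q=1: 0
p=1, q=0: 0
p=1, q=1: 0
Satisfying count = 0/4.
Tautology iff count = 4: no.

0


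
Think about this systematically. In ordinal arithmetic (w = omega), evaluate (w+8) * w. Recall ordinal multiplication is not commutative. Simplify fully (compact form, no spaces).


Compute (w+8) * w.
Ordinal * is associative and left-distributive over +, but NOT commutative; for finite n>1, n*w = w but w*n stays w*n.
(w+8) * w = sup{(w+8)*k : k<w} = sup{w*k+8} = w^2 (the +8 tail is absorbed in the limit).
Result = w^2

w^2


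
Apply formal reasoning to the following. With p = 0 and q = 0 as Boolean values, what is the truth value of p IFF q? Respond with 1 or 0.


p = 0, q = 0
Operation: p IFF q
Evaluate: 0 IFF 0 = 1

1


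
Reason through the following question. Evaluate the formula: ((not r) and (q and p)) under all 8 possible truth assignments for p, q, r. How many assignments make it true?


Check all 8 assignments:
p=0, q=0, r=0: 0
p=0, q=0, r=1: 0
p=0, q=1, r=0: 0
p=0, q=1, r=1: 0
p=1, q=0, r=0: 0
p=1, q=0, r=1: 0
p=1, q=1, r=0: 1
p=1, q=1, r=1: 0
Count of True = 1

1


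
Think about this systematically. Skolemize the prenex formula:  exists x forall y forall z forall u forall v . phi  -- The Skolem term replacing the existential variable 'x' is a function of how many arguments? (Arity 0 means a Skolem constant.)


Quantifier prefix: exists x forall y forall z forall u forall v
'x' is existentially quantified at position 1.
No universal quantifiers precede it.
Skolem function arity = 0 (a Skolem constant)

0


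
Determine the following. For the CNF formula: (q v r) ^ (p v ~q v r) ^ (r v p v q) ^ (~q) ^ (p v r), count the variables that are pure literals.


Check each variable for pure literal status:
p: pure positive
q: mixed (not pure)
r: pure positive
Pure literal count = 2

2


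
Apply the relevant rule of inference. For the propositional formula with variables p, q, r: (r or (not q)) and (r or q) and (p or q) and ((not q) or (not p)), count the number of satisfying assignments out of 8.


Evaluate all 8 assignments for p, q, r:
p=0, q=0, r=0: 0
p=0, q=0, r=1: 0
p=0, q=1, r=0: 0
p=0, q=1, r=1: 1
p=1, q=0, r=0: 0
p=1, q=0, r=1: 1
p=1, q=1, r=0: 0
p=1, q=1, r=1: 0
Satisfying count = 2

2


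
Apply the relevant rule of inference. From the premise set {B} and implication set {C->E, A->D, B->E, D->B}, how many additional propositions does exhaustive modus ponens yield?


Initial facts: {B}
Apply modus ponens to closure:
  B and B->E  =>  E
Final known: {B, E}
New propositions: {E}
Count = 1

1


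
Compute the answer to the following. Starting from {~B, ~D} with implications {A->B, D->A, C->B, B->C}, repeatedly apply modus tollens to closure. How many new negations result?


Initial negated facts: {~B, ~D}
Apply modus tollens to closure:
  ~B and A->B  =>  ~A
  ~B and C->B  =>  ~C
Final negated: {~A, ~B, ~C, ~D}
New negations: {~A, ~C}
Count = 2

2


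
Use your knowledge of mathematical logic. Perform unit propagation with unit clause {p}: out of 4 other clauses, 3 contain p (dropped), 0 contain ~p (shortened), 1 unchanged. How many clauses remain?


Satisfied (removed): 3
Shortened (remain): 0
Unchanged (remain): 1
Remaining = 0 + 1 = 1

1


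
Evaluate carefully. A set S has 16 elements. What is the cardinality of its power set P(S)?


The power set of a set with n elements has 2^n elements.
|P(S)| = 2^16 = 65536

65536


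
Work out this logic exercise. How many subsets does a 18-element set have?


The power set of a set with n elements has 2^n elements.
|P(S)| = 2^18 = 262144

262144


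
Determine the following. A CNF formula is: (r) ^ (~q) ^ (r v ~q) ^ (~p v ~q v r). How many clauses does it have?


A CNF formula is a conjunction of clauses.
Clauses are separated by ^.
Counting the conjuncts: 4 clauses.

4


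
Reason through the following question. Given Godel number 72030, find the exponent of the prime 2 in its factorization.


Factorize 72030 by dividing by 2 repeatedly.
Division steps: 2 divides 72030 exactly 1 time(s).
Exponent of 2 = 1

1


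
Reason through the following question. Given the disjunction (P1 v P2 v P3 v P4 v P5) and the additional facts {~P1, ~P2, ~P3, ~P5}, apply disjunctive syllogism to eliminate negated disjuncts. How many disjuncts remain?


Original disjuncts (5): P1, P2, P3, P4, P5
Negated (eliminate): ~P1, ~P2, ~P3, ~P5
Remaining disjuncts: P4
Count = 5 - 4 = 1

1


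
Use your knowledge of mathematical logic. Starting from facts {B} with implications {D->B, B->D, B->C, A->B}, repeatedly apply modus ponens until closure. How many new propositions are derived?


Initial facts: {B}
Apply modus ponens to closure:
  B and B->D  =>  D
  B and B->C  =>  C
Final known: {B, C, D}
New propositions: {C, D}
Count = 2

2


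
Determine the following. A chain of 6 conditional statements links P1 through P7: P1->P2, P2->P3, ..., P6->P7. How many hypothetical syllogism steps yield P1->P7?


With 6 implications in a chain connecting 7 propositions:
P1->P2, P2->P3, ..., P6->P7
Steps needed = (number of implications) - 1 = 6 - 1 = 5

5


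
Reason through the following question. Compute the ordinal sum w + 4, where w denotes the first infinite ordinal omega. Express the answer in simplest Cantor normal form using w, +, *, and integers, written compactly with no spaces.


Compute w + 4.
Ordinal + is associative but NOT commutative; for finite n>0, n + w = w but w + n stays w+n.
w + 4 is already in normal form (a successor ordinal beyond w).
Result = w+4

w+4


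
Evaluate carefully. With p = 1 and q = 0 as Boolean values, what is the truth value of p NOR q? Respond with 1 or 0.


p = 1, q = 0
Operation: p NOR q
Evaluate: 1 NOR 0 = 0

0


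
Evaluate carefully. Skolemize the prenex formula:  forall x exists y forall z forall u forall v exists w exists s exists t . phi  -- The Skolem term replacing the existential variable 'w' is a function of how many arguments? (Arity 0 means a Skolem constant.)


Quantifier prefix: forall x exists y forall z forall u forall v exists w exists s exists t
'w' is existentially quantified at position 6.
Universal variables preceding it: x, z, u, v
Skolem function arity = 4

4


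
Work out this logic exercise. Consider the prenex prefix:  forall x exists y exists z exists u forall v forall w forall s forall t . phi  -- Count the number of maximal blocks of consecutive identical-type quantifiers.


Quantifier-type sequence: A E E E A A A A  (A=forall, E=exists)
Group into maximal same-type runs:
  Ax1 | Ex3 | Ax4
Number of blocks = 3

3
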